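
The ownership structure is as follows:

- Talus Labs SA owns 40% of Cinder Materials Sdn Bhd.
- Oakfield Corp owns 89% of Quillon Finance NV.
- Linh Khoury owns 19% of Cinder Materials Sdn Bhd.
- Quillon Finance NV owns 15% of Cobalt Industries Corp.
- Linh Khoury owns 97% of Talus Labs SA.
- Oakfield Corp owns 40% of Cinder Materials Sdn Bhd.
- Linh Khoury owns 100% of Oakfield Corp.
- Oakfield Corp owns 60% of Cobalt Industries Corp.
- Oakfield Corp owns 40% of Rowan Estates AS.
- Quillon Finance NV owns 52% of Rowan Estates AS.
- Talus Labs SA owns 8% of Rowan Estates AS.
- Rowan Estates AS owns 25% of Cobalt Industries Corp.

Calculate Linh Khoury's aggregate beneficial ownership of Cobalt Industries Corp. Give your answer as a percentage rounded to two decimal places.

96.86%

Linh reaches Cobalt along 5 paths.
Via Oakfield → Rowan: 100% × 40% × 25% = 10%.
Via Talus → Rowan: 97% × 8% × 25% = 1.94%.
Via Oakfield → Quillon → Rowan: 100% × 89% × 52% × 25% = 11.57%.
Via Oakfield → Quillon: 100% × 89% × 15% = 13.35%.
Via Oakfield: 100% × 60% = 60%.
Total: 10% + 1.94% + 11.57% + 13.35% + 60% = 96.86%.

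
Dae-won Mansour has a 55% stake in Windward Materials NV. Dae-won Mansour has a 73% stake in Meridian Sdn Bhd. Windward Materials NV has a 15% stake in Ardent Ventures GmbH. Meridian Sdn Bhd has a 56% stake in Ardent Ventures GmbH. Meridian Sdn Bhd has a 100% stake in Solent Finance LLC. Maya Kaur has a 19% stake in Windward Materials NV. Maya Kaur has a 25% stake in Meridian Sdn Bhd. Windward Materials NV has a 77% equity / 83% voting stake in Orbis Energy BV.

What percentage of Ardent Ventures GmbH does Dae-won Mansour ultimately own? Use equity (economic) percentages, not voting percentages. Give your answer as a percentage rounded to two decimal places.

Dae-won reaches Ardent along 2 paths.
Via Meridian: 73% × 56% = 40.88%.
Via Windward: 55% × 15% = 8.25%.
Total: 40.88% + 8.25% = 49.13%.

49.13%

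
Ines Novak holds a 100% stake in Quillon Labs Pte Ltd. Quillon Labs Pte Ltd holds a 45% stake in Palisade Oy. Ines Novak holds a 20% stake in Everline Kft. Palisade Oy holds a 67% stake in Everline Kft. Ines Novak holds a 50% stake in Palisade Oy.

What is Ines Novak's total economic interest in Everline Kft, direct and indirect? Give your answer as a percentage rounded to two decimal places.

83.65%

Ines reaches Everline along 3 paths.
Via Quillon → Palisade: 100% × 45% × 67% = 30.15%.
Via Palisade: 50% × 67% = 33.5%.
Direct stake: 20% = 20%.
Total: 30.15% + 33.5% + 20% = 83.65%.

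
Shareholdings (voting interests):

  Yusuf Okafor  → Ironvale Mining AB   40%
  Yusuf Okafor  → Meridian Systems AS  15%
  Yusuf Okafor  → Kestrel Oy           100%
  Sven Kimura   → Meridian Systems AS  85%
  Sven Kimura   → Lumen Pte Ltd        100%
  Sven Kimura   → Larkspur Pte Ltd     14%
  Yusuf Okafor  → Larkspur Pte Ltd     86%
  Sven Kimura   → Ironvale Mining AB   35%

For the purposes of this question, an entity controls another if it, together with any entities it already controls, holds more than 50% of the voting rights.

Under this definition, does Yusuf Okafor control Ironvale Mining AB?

Yusuf holds 86% of Larkspur, so Yusuf controls Larkspur.
Yusuf holds 100% of Kestrel, so Yusuf controls Kestrel.
In Ironvale, Yusuf's side holds only 40%, not > 50%.
So Yusuf does not control Ironvale.

No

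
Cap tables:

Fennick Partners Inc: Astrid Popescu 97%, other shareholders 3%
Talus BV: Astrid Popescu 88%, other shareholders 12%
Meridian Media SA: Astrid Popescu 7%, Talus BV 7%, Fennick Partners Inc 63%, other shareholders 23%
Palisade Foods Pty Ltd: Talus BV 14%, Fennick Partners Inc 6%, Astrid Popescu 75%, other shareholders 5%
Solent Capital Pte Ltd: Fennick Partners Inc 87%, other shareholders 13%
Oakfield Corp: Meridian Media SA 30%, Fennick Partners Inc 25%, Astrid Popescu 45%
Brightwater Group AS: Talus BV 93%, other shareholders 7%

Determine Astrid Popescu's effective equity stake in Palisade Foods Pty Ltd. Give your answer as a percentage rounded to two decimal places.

93.14%

Astrid reaches Palisade along 3 paths.
Via Talus: 88% × 14% = 12.32%.
Via Fennick: 97% × 6% = 5.82%.
Direct stake: 75% = 75%.
Total: 12.32% + 5.82% + 75% = 93.14%.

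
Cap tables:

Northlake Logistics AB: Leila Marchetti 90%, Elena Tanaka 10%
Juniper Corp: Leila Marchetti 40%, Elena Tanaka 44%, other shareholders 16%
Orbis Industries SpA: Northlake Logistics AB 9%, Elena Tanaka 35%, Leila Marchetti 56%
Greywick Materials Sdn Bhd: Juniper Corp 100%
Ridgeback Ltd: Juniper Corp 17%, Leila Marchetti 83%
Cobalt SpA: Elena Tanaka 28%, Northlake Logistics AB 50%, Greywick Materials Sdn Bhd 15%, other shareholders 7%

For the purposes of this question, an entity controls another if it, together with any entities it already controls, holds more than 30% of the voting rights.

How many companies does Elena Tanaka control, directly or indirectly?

Elena holds 44% of Juniper, so Elena controls Juniper.
Elena holds 35% of Orbis, so Elena controls Orbis.
Juniper holds 100% of Greywick, so Elena controls Greywick.
Elena and Greywick together hold 28% + 15% = 43% of Cobalt, so Elena controls Cobalt.
No other company's threshold is met.
Elena controls 4 companies.

4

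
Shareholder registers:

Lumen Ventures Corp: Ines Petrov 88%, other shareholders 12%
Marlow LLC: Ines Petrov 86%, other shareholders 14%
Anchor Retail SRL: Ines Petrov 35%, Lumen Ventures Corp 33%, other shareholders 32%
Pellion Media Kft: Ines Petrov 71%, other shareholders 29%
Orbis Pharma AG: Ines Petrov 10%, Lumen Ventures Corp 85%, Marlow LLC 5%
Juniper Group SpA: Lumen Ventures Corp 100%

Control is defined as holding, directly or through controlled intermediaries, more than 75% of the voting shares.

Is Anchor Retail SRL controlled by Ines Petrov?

Ines holds 88% of Lumen, so Ines controls Lumen.
Ines holds 86% of Marlow, so Ines controls Marlow.
Ines and Lumen and Marlow together hold 10% + 85% + 5% = 100% of Orbis, so Ines controls Orbis.
Lumen holds 100% of Juniper, so Ines controls Juniper.
In Anchor, Ines's side holds only 35% + 33% = 68%, not > 75%.
So Ines does not control Anchor.

No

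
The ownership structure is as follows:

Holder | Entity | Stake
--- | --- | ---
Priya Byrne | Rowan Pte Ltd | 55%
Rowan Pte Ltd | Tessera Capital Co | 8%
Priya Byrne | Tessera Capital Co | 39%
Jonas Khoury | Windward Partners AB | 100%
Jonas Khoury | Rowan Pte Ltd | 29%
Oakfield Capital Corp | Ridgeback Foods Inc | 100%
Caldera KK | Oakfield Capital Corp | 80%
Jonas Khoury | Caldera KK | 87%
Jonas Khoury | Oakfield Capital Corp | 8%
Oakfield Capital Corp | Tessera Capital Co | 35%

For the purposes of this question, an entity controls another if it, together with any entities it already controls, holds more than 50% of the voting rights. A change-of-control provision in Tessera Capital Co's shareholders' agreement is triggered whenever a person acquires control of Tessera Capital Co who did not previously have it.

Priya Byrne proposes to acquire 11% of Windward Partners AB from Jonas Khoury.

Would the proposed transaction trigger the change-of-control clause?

No

The purchase adds only to Priya's holdings (Jonas's stake shrinks), so Priya is the only person who could newly come to control Tessera.
Priya holds 55% of Rowan, so Priya controls Rowan.
In Tessera, Priya's side holds only 39% + 8% = 47%, not > 50%.
So before the transaction, Priya does not control Tessera.
After the purchase, Priya holds 11% of Windward directly, and Jonas's stake falls to 89%.
Priya's side now holds 11% of Windward, not > 50%, so Priya still does not control Windward.
After the transaction, Priya's side holds 39% + 8% = 47% of Tessera, not > 50%, so Priya still does not control Tessera.
No new person acquires control, so the clause is not triggered.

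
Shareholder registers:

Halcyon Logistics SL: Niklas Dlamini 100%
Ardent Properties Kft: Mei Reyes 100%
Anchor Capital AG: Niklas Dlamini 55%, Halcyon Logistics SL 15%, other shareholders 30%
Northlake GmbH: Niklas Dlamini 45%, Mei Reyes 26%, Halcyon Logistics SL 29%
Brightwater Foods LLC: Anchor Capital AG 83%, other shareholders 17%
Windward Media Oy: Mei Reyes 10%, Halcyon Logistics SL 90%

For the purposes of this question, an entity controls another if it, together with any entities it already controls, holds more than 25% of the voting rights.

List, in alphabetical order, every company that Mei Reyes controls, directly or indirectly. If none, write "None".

Ardent Properties Kft, Northlake GmbH

Mei holds 100% of Ardent, so Mei controls Ardent.
Mei holds 26% of Northlake, so Mei controls Northlake.
No other company's threshold is met.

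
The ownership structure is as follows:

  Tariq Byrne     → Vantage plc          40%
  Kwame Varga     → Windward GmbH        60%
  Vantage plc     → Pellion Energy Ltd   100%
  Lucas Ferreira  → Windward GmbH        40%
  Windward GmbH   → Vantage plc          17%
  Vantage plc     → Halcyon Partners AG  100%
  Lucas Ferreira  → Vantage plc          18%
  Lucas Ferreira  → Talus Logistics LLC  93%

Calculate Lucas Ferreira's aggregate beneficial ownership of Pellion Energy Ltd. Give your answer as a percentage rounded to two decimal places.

24.80%

Lucas reaches Pellion along 2 paths.
Via Windward → Vantage: 40% × 17% × 100% = 6.8%.
Via Vantage: 18% × 100% = 18%.
Total: 6.8% + 18% = 24.8%.
Rounded: 24.80%.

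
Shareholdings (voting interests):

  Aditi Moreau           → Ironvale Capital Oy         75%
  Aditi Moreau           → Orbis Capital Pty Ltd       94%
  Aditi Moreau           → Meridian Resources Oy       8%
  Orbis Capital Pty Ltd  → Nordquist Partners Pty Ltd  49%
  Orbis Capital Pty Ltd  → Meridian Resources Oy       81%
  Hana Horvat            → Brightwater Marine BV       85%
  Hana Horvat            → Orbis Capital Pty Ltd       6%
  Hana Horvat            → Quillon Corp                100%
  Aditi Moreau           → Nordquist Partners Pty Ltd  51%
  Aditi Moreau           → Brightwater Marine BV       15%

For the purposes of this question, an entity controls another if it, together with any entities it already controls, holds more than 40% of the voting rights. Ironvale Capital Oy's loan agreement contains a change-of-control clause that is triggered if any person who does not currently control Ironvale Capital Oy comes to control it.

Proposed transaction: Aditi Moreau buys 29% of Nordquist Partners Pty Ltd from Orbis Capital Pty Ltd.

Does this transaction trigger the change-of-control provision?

The purchase adds only to Aditi's holdings (Orbis's stake shrinks), so Aditi is the only person who could newly come to control Ironvale.
Aditi holds 75% of Ironvale, so Aditi controls Ironvale.
So Aditi already controls Ironvale before the transaction.
After the purchase, Aditi's direct stake in Nordquist rises to 51% + 29% = 80%, and Orbis's stake falls to 20%.
Aditi controlled Ironvale already, so this is not a new person acquiring control; every other person's position is unchanged or reduced.
No new person acquires control, so the clause is not triggered.

No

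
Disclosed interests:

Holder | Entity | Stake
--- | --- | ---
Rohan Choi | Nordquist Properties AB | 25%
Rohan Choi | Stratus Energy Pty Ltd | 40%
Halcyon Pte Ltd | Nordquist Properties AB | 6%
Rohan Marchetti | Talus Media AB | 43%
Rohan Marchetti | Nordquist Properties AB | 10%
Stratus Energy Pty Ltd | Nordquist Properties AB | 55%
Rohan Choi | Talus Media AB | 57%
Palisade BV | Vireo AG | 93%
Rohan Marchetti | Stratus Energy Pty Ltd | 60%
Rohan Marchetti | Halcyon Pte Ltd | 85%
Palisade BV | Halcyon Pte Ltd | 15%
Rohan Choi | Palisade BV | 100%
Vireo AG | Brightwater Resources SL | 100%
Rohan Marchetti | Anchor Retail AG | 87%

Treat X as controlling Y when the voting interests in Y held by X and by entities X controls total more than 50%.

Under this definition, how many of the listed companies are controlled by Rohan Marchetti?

4

Rohan Marchetti holds 60% of Stratus, so Rohan Marchetti controls Stratus.
Rohan Marchetti holds 85% of Halcyon, so Rohan Marchetti controls Halcyon.
Stratus and Rohan Marchetti and Halcyon together hold 55% + 10% + 6% = 71% of Nordquist, so Rohan Marchetti controls Nordquist.
Rohan Marchetti holds 87% of Anchor, so Rohan Marchetti controls Anchor.
No other company's threshold is met.
Rohan Marchetti controls 4 companies.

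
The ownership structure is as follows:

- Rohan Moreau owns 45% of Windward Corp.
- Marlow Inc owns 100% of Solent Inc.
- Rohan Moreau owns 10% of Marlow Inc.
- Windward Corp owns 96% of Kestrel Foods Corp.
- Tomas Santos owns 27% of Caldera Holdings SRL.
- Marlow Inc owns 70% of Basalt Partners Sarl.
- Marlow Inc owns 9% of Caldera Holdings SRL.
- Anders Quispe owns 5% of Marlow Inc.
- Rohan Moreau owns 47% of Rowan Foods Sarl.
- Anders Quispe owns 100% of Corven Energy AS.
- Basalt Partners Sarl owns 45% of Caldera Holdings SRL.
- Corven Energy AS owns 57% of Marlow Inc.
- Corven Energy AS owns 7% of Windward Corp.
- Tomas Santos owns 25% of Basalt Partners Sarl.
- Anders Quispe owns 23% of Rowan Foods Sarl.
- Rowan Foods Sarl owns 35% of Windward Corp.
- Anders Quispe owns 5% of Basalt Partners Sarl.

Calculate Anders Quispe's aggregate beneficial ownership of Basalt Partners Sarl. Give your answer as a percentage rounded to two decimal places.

Anders reaches Basalt along 3 paths.
Via Marlow: 5% × 70% = 3.5%.
Via Corven → Marlow: 100% × 57% × 70% = 39.9%.
Direct stake: 5% = 5%.
Total: 3.5% + 39.9% + 5% = 48.4%.
Rounded: 48.40%.

48.40%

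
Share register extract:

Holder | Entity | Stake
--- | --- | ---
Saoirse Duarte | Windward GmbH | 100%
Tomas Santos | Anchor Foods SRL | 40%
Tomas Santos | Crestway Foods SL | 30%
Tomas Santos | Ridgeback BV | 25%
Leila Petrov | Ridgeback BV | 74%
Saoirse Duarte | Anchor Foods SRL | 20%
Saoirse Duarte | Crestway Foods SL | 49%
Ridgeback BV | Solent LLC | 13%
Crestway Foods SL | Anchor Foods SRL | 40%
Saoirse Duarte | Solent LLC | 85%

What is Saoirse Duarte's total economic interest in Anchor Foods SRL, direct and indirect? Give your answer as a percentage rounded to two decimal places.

39.60%

Saoirse reaches Anchor along 2 paths.
Via Crestway: 49% × 40% = 19.6%.
Direct stake: 20% = 20%.
Total: 19.6% + 20% = 39.6%.
Rounded: 39.60%.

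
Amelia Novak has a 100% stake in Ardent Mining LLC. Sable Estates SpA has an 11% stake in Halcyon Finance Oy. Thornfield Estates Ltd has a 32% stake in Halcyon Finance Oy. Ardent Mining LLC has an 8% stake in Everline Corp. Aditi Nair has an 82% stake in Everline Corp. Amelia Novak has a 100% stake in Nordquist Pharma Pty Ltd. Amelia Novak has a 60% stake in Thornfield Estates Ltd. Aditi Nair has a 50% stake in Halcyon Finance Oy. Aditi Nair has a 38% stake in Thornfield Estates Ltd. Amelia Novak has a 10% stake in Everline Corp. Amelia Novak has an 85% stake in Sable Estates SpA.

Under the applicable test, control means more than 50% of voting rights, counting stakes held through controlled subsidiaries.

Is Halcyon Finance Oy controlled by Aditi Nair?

Aditi holds 82% of Everline, so Aditi controls Everline.
In Halcyon, Aditi's side holds only 50%, not > 50%.
So Aditi does not control Halcyon.

No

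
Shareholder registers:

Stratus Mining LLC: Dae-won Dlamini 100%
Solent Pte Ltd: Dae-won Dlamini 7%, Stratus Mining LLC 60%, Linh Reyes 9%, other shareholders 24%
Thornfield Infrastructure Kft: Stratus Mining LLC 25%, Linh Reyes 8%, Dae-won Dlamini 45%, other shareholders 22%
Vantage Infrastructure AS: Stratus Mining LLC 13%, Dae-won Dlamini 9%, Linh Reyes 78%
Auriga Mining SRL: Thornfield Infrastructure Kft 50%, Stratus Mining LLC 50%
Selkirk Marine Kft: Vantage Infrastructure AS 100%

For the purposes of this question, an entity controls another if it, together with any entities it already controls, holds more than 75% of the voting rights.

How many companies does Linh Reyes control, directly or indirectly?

Linh holds 78% of Vantage, so Linh controls Vantage.
Vantage holds 100% of Selkirk, so Linh controls Selkirk.
No other company's threshold is met.
Linh controls 2 companies.

2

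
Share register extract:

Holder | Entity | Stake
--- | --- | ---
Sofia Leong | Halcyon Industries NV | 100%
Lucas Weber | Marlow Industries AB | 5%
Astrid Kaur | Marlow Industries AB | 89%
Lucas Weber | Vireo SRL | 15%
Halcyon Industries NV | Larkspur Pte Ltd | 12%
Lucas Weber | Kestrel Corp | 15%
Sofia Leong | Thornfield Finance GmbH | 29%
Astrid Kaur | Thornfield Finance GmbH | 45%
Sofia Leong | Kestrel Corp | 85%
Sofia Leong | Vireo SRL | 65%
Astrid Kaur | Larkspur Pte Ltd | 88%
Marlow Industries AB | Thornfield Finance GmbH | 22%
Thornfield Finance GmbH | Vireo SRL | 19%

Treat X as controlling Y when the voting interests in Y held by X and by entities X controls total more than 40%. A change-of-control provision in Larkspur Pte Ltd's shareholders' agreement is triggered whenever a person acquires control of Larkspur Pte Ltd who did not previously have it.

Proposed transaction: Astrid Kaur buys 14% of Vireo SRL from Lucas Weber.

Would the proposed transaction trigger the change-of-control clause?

No

The purchase adds only to Astrid's holdings (Lucas's stake shrinks), so Astrid is the only person who could newly come to control Larkspur.
Astrid holds 88% of Larkspur, so Astrid controls Larkspur.
So Astrid already controls Larkspur before the transaction.
After the purchase, Astrid holds 14% of Vireo directly, and Lucas's stake falls to 1%.
Astrid controlled Larkspur already, so this is not a new person acquiring control; every other person's position is unchanged or reduced.
No new person acquires control, so the clause is not triggered.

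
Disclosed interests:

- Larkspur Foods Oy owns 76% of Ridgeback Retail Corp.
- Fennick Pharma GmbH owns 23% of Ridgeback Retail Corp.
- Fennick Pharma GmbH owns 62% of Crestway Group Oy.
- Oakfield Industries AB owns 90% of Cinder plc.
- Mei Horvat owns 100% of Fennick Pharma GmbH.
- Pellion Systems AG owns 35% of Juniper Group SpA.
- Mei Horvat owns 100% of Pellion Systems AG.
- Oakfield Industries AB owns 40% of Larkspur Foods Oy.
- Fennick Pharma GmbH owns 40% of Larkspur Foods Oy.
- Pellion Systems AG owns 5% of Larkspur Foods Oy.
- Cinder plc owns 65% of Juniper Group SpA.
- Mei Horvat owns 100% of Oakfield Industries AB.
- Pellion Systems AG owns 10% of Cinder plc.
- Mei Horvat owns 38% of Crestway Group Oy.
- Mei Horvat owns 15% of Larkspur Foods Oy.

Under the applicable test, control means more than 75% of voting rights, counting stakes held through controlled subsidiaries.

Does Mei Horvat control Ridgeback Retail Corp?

Yes

Mei holds 100% of Fennick, so Mei controls Fennick.
Mei holds 100% of Oakfield, so Mei controls Oakfield.
Mei holds 100% of Pellion, so Mei controls Pellion.
Mei and Oakfield and Fennick and Pellion together hold 15% + 40% + 40% + 5% = 100% of Larkspur, so Mei controls Larkspur.
Larkspur and Fennick together hold 76% + 23% = 99% of Ridgeback, so Mei controls Ridgeback.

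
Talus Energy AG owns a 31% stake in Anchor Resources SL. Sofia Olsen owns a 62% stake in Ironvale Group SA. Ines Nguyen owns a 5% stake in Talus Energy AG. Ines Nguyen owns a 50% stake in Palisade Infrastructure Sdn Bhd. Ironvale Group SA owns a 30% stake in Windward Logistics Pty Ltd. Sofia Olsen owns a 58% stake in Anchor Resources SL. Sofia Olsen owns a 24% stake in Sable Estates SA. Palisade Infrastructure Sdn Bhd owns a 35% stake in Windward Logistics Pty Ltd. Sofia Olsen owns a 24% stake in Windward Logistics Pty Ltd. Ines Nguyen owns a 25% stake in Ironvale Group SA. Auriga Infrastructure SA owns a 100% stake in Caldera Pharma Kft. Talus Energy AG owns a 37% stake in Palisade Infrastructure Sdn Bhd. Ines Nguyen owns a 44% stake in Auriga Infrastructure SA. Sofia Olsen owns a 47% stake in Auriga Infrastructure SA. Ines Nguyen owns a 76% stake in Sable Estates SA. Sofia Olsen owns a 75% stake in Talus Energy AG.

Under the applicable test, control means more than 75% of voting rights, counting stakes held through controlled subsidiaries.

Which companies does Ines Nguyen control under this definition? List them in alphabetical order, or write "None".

Sable Estates SA

Ines holds 76% of Sable, so Ines controls Sable.
No other company's threshold is met.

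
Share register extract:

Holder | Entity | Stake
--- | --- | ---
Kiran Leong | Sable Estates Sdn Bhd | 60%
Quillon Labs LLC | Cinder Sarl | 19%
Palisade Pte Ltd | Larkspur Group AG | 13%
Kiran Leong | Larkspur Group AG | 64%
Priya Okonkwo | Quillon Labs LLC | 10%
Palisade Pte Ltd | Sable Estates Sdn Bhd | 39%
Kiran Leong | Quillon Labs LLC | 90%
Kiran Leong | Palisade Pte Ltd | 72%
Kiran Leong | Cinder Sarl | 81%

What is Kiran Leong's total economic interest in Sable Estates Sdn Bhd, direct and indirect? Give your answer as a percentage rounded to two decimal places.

88.08%

Kiran reaches Sable along 2 paths.
Via Palisade: 72% × 39% = 28.08%.
Direct stake: 60% = 60%.
Total: 28.08% + 60% = 88.08%.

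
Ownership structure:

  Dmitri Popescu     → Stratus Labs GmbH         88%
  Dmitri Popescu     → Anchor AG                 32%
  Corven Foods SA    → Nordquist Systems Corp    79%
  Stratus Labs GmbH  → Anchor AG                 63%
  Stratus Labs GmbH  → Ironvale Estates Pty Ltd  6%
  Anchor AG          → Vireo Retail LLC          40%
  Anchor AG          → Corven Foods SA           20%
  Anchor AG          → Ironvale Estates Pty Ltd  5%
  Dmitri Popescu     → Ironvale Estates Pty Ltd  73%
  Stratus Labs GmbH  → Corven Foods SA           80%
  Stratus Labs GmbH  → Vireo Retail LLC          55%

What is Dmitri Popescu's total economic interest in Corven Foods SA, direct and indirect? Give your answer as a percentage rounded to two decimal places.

Dmitri reaches Corven along 3 paths.
Via Stratus: 88% × 80% = 70.4%.
Via Anchor: 32% × 20% = 6.4%.
Via Stratus → Anchor: 88% × 63% × 20% = 11.088%.
Total: 70.4% + 6.4% + 11.088% = 87.888%.
Rounded: 87.89%.

87.89%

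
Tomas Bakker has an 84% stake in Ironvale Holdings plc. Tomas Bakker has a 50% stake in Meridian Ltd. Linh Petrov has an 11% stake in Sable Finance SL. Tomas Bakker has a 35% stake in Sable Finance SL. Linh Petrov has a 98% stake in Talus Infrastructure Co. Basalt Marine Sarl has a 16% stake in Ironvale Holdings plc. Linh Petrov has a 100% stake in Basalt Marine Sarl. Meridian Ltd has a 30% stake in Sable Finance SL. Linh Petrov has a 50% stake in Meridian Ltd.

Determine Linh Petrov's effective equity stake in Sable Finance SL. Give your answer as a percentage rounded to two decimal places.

Linh reaches Sable along 2 paths.
Direct stake: 11% = 11%.
Via Meridian: 50% × 30% = 15%.
Total: 11% + 15% = 26%.
Rounded: 26.00%.

26.00%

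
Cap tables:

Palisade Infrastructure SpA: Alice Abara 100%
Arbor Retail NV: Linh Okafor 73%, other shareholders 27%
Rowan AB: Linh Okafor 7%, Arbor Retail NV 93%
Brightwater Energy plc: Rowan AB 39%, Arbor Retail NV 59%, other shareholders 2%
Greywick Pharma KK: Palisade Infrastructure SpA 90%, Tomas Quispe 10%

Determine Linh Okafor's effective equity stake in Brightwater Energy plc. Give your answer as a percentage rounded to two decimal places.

72.28%

Linh reaches Brightwater along 3 paths.
Via Rowan: 7% × 39% = 2.73%.
Via Arbor → Rowan: 73% × 93% × 39% = 26.4771%.
Via Arbor: 73% × 59% = 43.07%.
Total: 2.73% + 26.4771% + 43.07% = 72.2771%.
Rounded: 72.28%.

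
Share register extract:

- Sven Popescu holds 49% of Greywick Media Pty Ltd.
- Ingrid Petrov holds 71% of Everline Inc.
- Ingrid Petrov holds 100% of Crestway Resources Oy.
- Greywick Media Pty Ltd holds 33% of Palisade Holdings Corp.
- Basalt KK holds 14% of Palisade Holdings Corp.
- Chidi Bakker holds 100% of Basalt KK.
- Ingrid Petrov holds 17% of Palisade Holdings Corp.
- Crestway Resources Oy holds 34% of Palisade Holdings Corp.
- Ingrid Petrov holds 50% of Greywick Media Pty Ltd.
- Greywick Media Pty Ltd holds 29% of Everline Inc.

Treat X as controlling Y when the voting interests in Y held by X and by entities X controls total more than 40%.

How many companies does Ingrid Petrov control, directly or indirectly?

Ingrid holds 100% of Crestway, so Ingrid controls Crestway.
Ingrid holds 50% of Greywick, so Ingrid controls Greywick.
Ingrid and Crestway and Greywick together hold 17% + 34% + 33% = 84% of Palisade, so Ingrid controls Palisade.
Ingrid and Greywick together hold 71% + 29% = 100% of Everline, so Ingrid controls Everline.
No other company's threshold is met.
Ingrid controls 4 companies.

4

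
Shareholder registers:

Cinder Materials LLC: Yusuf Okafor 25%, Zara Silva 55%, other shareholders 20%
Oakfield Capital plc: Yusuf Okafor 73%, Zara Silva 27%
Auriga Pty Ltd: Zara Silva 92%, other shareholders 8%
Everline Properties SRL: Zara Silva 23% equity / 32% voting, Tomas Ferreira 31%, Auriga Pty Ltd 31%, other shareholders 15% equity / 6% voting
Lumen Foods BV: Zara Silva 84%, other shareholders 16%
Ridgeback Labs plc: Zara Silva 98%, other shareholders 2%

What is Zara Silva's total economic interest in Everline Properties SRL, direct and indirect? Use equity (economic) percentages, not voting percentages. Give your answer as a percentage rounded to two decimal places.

51.52%

Zara reaches Everline along 2 paths.
Direct stake: 23% = 23%.
Via Auriga: 92% × 31% = 28.52%.
Total: 23% + 28.52% = 51.52%.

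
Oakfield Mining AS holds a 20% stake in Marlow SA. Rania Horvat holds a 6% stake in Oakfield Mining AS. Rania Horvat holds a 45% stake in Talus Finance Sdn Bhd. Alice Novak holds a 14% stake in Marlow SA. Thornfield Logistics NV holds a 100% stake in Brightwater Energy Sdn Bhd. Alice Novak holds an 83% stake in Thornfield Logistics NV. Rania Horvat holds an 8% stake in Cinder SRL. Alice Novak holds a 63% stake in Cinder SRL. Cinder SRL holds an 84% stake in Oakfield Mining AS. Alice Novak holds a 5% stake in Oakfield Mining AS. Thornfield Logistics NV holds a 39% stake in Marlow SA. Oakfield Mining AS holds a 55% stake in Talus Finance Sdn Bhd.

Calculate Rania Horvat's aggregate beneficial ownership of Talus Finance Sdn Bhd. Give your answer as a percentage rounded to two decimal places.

Rania reaches Talus along 3 paths.
Direct stake: 45% = 45%.
Via Cinder → Oakfield: 8% × 84% × 55% = 3.696%.
Via Oakfield: 6% × 55% = 3.3%.
Total: 45% + 3.696% + 3.3% = 51.996%.
Rounded: 52.00%.

52.00%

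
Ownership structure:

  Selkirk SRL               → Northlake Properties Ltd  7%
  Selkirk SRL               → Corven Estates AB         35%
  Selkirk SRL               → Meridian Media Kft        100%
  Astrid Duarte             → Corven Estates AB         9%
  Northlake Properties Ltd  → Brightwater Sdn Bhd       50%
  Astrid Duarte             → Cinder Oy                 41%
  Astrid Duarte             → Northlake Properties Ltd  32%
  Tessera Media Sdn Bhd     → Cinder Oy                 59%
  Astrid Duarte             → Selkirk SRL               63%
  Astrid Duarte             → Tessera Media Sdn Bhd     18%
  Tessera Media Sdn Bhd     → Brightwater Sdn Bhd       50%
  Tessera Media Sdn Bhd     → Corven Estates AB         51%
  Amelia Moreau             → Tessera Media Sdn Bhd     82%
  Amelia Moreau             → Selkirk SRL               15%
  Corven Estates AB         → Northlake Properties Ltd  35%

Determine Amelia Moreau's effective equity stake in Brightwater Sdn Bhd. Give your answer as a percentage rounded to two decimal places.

49.76%

Amelia reaches Brightwater along 4 paths.
Via Selkirk → Northlake: 15% × 7% × 50% = 0.525%.
Via Tessera → Corven → Northlake: 82% × 51% × 35% × 50% = 7.3185%.
Via Selkirk → Corven → Northlake: 15% × 35% × 35% × 50% = 0.91875%.
Via Tessera: 82% × 50% = 41%.
Total: 0.525% + 7.3185% + 0.91875% + 41% = 49.76225%.
Rounded: 49.76%.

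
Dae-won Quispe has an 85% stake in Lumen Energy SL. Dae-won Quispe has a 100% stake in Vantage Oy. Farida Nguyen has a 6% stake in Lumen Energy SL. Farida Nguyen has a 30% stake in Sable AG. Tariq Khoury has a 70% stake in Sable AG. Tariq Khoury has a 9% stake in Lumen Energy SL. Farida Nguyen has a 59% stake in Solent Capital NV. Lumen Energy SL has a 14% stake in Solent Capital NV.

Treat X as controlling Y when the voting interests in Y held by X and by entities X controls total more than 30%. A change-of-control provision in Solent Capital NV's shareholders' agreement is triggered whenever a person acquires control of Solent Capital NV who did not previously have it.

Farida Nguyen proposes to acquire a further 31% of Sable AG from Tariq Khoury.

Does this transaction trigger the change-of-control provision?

The purchase adds only to Farida's holdings (Tariq's stake shrinks), so Farida is the only person who could newly come to control Solent.
Farida holds 59% of Solent, so Farida controls Solent.
So Farida already controls Solent before the transaction.
After the purchase, Farida's direct stake in Sable rises to 30% + 31% = 61%, and Tariq's stake falls to 39%.
Farida controlled Solent already, so this is not a new person acquiring control; every other person's position is unchanged or reduced.
No new person acquires control, so the clause is not triggered.

No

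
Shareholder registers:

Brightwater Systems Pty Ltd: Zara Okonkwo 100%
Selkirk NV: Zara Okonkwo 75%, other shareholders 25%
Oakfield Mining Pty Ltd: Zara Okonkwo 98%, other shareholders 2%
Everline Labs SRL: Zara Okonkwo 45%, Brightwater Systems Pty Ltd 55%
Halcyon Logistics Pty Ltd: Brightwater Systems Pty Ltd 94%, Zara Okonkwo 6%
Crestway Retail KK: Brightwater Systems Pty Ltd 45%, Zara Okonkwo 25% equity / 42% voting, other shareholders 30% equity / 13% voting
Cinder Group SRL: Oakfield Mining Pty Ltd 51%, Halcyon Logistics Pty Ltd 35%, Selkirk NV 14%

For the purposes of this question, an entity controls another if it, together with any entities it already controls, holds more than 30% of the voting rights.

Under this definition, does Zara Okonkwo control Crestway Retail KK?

Yes

Zara holds 100% of Brightwater, so Zara controls Brightwater.
Brightwater and Zara together hold 45% + 42% = 87% of Crestway, so Zara controls Crestway.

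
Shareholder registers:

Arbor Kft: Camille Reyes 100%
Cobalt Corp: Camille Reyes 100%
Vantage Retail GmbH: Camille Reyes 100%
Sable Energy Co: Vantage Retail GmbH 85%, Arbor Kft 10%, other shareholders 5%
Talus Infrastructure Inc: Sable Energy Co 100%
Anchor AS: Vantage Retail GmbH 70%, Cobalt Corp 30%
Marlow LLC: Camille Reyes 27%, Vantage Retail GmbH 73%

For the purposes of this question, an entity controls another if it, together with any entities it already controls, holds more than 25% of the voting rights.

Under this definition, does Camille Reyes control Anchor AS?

Camille holds 100% of Cobalt, so Camille controls Cobalt.
Camille holds 100% of Vantage, so Camille controls Vantage.
Vantage and Cobalt together hold 70% + 30% = 100% of Anchor, so Camille controls Anchor.

Yes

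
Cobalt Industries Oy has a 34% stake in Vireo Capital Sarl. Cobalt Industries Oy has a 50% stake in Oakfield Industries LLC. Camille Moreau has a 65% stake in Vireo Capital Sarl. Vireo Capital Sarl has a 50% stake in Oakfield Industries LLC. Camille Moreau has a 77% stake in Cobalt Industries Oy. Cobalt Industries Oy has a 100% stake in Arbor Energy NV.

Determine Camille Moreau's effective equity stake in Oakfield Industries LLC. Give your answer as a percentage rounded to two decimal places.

84.09%

Camille reaches Oakfield along 3 paths.
Via Cobalt: 77% × 50% = 38.5%.
Via Cobalt → Vireo: 77% × 34% × 50% = 13.09%.
Via Vireo: 65% × 50% = 32.5%.
Total: 38.5% + 13.09% + 32.5% = 84.09%.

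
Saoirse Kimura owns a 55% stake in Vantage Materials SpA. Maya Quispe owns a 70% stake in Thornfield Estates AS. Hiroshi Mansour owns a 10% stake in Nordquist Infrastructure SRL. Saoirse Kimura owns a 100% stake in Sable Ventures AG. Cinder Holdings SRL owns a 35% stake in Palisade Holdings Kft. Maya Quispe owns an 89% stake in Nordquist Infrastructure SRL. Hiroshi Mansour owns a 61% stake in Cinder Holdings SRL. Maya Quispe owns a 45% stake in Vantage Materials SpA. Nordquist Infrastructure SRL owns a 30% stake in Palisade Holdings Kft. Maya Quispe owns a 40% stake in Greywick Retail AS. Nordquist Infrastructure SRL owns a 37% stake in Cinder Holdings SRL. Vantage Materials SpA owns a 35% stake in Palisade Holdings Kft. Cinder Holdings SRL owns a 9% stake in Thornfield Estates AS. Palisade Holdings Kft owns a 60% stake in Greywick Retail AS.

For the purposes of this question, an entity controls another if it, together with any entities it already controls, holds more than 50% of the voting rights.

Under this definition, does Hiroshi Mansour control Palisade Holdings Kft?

Hiroshi holds 61% of Cinder, so Hiroshi controls Cinder.
In Palisade, Hiroshi's side holds only 35%, not > 50%.
So Hiroshi does not control Palisade.

No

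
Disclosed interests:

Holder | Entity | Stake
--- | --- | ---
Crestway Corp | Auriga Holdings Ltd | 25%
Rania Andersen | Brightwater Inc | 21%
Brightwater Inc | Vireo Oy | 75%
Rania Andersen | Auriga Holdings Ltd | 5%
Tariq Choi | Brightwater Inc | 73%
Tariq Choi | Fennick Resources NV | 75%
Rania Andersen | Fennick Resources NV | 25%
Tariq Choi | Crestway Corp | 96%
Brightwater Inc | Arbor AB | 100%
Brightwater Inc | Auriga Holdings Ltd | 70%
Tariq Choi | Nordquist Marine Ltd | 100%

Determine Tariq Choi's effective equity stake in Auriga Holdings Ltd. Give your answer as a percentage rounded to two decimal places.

Tariq reaches Auriga along 2 paths.
Via Brightwater: 73% × 70% = 51.1%.
Via Crestway: 96% × 25% = 24%.
Total: 51.1% + 24% = 75.1%.
Rounded: 75.10%.

75.10%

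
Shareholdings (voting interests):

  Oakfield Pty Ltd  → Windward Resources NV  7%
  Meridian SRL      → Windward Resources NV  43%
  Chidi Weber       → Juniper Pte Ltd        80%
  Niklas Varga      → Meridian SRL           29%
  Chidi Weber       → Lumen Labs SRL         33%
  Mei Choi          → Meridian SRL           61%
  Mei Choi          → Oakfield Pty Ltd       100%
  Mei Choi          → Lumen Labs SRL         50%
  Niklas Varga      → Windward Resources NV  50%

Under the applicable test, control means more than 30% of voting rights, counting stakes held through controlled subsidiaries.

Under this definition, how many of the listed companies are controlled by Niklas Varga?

Niklas holds 50% of Windward, so Niklas controls Windward.
No other company's threshold is met.
Niklas controls 1 company.

1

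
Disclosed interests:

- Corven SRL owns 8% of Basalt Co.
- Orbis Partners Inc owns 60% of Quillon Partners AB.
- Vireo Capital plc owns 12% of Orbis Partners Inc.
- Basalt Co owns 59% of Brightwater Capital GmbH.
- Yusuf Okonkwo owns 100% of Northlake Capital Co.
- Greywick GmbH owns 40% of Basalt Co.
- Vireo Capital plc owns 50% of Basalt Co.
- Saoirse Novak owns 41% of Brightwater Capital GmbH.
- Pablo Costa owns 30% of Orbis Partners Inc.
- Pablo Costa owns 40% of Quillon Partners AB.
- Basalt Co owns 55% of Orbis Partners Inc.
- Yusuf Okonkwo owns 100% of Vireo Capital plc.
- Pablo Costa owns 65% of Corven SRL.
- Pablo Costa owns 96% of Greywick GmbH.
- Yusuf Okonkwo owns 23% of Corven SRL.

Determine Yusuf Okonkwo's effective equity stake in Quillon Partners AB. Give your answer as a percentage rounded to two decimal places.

24.31%

Yusuf reaches Quillon along 3 paths.
Via Vireo → Orbis: 100% × 12% × 60% = 7.2%.
Via Vireo → Basalt → Orbis: 100% × 50% × 55% × 60% = 16.5%.
Via Corven → Basalt → Orbis: 23% × 8% × 55% × 60% = 0.6072%.
Total: 7.2% + 16.5% + 0.6072% = 24.3072%.
Rounded: 24.31%.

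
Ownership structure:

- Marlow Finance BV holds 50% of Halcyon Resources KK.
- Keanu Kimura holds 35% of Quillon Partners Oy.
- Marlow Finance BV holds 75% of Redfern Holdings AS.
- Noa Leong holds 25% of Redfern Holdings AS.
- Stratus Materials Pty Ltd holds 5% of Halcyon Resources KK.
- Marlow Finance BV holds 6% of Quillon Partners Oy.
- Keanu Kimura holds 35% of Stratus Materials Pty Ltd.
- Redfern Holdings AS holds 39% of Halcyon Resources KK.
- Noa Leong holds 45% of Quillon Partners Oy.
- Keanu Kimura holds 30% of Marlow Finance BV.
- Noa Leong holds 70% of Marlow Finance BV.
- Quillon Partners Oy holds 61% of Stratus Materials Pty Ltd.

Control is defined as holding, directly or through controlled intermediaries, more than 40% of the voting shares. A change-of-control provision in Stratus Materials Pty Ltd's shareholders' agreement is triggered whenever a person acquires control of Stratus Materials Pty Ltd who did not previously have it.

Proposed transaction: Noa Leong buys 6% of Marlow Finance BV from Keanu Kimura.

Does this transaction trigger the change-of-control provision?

The purchase adds only to Noa's holdings (Keanu's stake shrinks), so Noa is the only person who could newly come to control Stratus.
Noa holds 70% of Marlow, so Noa controls Marlow.
Noa and Marlow together hold 45% + 6% = 51% of Quillon, so Noa controls Quillon.
Quillon holds 61% of Stratus, so Noa controls Stratus.
So Noa already controls Stratus before the transaction.
After the purchase, Noa's direct stake in Marlow rises to 70% + 6% = 76%, and Keanu's stake falls to 24%.
Noa controlled Stratus already, so this is not a new person acquiring control; every other person's position is unchanged or reduced.
No new person acquires control, so the clause is not triggered.

No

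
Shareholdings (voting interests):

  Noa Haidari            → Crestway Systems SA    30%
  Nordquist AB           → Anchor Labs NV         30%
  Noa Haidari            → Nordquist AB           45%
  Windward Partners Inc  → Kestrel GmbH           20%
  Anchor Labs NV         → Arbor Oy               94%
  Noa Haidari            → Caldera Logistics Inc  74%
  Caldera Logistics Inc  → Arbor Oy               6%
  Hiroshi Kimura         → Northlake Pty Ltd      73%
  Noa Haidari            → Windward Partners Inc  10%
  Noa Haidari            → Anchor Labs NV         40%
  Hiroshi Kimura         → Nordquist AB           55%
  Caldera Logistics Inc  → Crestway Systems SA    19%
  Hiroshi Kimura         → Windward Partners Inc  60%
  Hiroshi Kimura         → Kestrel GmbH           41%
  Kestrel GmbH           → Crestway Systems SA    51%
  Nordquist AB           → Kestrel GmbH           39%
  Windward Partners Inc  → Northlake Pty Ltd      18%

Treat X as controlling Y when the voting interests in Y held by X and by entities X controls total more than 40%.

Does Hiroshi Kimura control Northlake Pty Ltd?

Yes

Hiroshi holds 60% of Windward, so Hiroshi controls Windward.
Hiroshi and Windward together hold 73% + 18% = 91% of Northlake, so Hiroshi controls Northlake.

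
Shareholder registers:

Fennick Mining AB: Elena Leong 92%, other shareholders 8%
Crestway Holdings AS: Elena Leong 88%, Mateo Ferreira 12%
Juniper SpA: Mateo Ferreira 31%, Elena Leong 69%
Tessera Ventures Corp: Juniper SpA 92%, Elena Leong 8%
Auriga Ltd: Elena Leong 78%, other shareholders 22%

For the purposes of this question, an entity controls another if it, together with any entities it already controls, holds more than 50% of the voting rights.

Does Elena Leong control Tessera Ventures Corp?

Yes

Elena holds 69% of Juniper, so Elena controls Juniper.
Juniper and Elena together hold 92% + 8% = 100% of Tessera, so Elena controls Tessera.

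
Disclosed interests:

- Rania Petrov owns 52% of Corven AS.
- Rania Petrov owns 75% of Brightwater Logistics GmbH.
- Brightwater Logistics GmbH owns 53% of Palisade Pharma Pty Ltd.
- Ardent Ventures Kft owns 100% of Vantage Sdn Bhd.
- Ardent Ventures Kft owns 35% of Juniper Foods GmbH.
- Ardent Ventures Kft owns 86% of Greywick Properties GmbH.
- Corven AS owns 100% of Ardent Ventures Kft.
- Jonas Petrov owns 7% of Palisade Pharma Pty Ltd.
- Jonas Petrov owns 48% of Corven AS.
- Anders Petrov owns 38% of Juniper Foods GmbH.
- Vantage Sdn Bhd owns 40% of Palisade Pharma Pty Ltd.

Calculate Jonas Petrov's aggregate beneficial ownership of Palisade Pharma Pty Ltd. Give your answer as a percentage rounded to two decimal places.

Jonas reaches Palisade along 2 paths.
Direct stake: 7% = 7%.
Via Corven → Ardent → Vantage: 48% × 100% × 100% × 40% = 19.2%.
Total: 7% + 19.2% = 26.2%.
Rounded: 26.20%.

26.20%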